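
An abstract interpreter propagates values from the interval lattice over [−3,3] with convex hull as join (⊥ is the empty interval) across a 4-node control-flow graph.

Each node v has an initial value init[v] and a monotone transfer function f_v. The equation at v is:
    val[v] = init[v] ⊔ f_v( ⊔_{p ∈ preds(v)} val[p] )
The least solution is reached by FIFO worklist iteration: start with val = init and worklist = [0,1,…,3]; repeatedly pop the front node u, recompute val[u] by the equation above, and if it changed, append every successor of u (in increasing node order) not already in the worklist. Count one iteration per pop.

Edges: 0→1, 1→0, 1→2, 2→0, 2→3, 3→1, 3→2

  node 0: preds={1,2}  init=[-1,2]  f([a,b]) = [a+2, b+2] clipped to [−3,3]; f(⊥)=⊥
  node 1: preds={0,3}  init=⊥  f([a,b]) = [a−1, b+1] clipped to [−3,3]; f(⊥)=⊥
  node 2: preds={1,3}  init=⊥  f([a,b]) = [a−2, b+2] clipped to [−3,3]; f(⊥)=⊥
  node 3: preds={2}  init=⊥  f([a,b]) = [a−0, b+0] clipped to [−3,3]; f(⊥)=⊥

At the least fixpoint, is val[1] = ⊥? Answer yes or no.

Iteration log — 8 steps:
  step 1. node 0  ⊔preds=⊥  new=[-1,2]  stable
  step 2. node 1  ⊔preds=[-1,2]  new=[-2,3]  old=⊥  +wl: 0
  step 3. node 2  ⊔preds=[-2,3]  new=[-3,3]  old=⊥  +wl: 
  step 4. node 3  ⊔preds=[-3,3]  new=[-3,3]  old=⊥  +wl: 1,2
  step 5. node 0  ⊔preds=[-3,3]  new=[-1,3]  old=[-1,2]  +wl: 
  step 6. node 1  ⊔preds=[-3,3]  new=[-3,3]  old=[-2,3]  +wl: 0
  step 7. node 2  ⊔preds=[-3,3]  new=[-3,3]  stable
  step 8. node 0  ⊔preds=[-3,3]  new=[-1,3]  stable

Least fixpoint reached:
  node 0: [-1,3]
  node 1: [-3,3]
  node 2: [-3,3]
  node 3: [-3,3]

no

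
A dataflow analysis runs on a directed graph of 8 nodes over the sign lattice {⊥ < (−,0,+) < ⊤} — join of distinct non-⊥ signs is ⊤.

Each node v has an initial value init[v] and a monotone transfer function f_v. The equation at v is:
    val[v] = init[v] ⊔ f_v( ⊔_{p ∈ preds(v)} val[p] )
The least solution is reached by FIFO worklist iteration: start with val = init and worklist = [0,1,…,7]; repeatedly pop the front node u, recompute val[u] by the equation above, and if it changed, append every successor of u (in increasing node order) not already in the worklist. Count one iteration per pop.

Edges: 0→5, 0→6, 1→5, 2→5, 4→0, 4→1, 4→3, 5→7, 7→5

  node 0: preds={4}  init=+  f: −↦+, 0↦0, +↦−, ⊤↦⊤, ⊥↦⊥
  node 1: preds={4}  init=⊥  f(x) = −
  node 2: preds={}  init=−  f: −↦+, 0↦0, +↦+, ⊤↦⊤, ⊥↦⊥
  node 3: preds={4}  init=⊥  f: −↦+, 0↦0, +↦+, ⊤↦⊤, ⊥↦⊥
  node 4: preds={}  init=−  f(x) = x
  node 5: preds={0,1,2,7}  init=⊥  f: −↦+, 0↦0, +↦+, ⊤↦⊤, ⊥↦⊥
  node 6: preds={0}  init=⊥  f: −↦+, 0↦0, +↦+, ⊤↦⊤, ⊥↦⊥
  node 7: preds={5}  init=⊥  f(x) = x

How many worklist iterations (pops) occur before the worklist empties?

9

Trace (9 dequeues):
  [1] u=0 | in − | out + | ==
  [2] u=1 | in − | out − | prev ⊥ | push {}
  [3] u=2 | in ⊥ | out − | ==
  [4] u=3 | in − | out + | prev ⊥ | push {}
  [5] u=4 | in ⊥ | out − | ==
  [6] u=5 | in ⊤ | out ⊤ | prev ⊥ | push {}
  [7] u=6 | in + | out + | prev ⊥ | push {}
  [8] u=7 | in ⊤ | out ⊤ | prev ⊥ | push {5}
  [9] u=5 | in ⊤ | out ⊤ | ==

Converged values:
  [0] +
  [1] −
  [2] −
  [3] +
  [4] −
  [5] ⊤
  [6] +
  [7] ⊤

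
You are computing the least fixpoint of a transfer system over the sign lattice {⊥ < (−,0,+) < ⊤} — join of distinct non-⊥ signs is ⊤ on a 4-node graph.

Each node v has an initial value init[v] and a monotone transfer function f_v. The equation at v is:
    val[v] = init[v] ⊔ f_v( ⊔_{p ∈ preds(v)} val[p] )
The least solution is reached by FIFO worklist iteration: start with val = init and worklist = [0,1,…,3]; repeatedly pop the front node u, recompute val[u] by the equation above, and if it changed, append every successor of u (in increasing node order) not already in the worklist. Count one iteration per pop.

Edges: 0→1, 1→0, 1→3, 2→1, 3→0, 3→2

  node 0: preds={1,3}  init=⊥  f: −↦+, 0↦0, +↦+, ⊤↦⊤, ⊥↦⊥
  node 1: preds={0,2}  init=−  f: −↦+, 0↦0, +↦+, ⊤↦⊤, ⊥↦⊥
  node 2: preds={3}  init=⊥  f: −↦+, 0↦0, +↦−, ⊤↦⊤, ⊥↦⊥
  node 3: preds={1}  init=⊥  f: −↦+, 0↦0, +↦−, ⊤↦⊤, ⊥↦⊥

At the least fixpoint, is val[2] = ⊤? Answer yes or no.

yes

Iteration log — 7 steps:
  step 1. node 0  ⊔preds=−  new=+  old=⊥  +wl: 
  step 2. node 1  ⊔preds=+  new=⊤  old=−  +wl: 0
  step 3. node 2  ⊔preds=⊥  new=⊥  stable
  step 4. node 3  ⊔preds=⊤  new=⊤  old=⊥  +wl: 2
  step 5. node 0  ⊔preds=⊤  new=⊤  old=+  +wl: 1
  step 6. node 2  ⊔preds=⊤  new=⊤  old=⊥  +wl: 
  step 7. node 1  ⊔preds=⊤  new=⊤  stable

Least fixpoint reached:
  node 0: ⊤
  node 1: ⊤
  node 2: ⊤
  node 3: ⊤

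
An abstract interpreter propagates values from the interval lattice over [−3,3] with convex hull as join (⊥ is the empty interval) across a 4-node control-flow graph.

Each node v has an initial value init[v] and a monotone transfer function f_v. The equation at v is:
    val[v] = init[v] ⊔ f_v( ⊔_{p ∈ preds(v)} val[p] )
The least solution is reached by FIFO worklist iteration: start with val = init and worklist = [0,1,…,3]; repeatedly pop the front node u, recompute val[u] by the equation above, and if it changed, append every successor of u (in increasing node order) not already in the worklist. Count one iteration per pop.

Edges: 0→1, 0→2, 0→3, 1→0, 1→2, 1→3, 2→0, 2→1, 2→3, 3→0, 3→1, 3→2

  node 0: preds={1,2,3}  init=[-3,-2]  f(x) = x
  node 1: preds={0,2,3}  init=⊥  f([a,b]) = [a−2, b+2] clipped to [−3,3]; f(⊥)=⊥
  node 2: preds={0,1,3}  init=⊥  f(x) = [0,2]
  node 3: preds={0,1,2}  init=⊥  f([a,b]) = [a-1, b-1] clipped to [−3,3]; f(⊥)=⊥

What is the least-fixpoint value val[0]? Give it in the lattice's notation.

[-3,3]

Trace (12 dequeues):
  [1] u=0 | in ⊥ | out [-3,-2] | ==
  [2] u=1 | in [-3,-2] | out [-3,0] | prev ⊥ | push {0}
  [3] u=2 | in [-3,0] | out [0,2] | prev ⊥ | push {1}
  [4] u=3 | in [-3,2] | out [-3,1] | prev ⊥ | push {2}
  [5] u=0 | in [-3,2] | out [-3,2] | prev [-3,-2] | push {3}
  [6] u=1 | in [-3,2] | out [-3,3] | prev [-3,0] | push {0}
  [7] u=2 | in [-3,3] | out [0,2] | ==
  [8] u=3 | in [-3,3] | out [-3,2] | prev [-3,1] | push {1,2}
  [9] u=0 | in [-3,3] | out [-3,3] | prev [-3,2] | push {3}
  [10] u=1 | in [-3,3] | out [-3,3] | ==
  [11] u=2 | in [-3,3] | out [0,2] | ==
  [12] u=3 | in [-3,3] | out [-3,2] | ==

Converged values:
  [0] [-3,3]
  [1] [-3,3]
  [2] [0,2]
  [3] [-3,2]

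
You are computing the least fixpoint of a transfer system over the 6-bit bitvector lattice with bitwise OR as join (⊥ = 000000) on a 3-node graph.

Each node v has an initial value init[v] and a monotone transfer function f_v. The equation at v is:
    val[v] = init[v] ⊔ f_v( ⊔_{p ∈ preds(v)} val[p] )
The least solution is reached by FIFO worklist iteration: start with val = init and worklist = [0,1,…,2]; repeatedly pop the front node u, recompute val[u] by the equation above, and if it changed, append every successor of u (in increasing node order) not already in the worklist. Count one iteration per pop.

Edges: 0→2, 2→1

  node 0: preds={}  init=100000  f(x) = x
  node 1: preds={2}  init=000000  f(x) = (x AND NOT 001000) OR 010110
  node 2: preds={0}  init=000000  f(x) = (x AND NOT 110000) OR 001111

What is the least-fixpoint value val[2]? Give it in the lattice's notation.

001111

Trace (4 dequeues):
  [1] u=0 | in 000000 | out 100000 | ==
  [2] u=1 | in 000000 | out 010110 | prev 000000 | push {}
  [3] u=2 | in 100000 | out 001111 | prev 000000 | push {1}
  [4] u=1 | in 001111 | out 010111 | prev 010110 | push {}

Converged values:
  [0] 100000
  [1] 010111
  [2] 001111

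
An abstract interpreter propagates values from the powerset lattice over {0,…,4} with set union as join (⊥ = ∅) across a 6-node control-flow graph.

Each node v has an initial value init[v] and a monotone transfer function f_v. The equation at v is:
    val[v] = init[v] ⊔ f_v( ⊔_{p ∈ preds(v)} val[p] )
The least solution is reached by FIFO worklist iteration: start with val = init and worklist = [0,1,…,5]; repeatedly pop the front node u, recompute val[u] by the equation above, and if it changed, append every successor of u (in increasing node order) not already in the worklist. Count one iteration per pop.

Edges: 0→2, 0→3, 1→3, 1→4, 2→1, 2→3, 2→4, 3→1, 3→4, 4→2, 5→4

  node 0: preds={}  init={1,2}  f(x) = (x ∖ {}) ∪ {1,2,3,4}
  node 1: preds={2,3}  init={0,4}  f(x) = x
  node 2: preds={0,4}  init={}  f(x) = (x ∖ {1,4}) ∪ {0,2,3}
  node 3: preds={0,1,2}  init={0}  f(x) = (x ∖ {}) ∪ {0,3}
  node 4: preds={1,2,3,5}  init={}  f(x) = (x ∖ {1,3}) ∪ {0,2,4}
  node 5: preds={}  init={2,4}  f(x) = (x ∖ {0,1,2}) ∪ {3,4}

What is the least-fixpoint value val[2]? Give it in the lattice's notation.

{0,2,3}

Worklist (10 pops):
  #1 pop 0: in={} → {1,2,3,4} (was {1,2}); enqueue []
  #2 pop 1: in={0} → {0,4} (no change)
  #3 pop 2: in={1,2,3,4} → {0,2,3} (was {}); enqueue [1]
  #4 pop 3: in={0,1,2,3,4} → {0,1,2,3,4} (was {0}); enqueue []
  #5 pop 4: in={0,1,2,3,4} → {0,2,4} (was {}); enqueue [2]
  #6 pop 5: in={} → {2,3,4} (was {2,4}); enqueue [4]
  #7 pop 1: in={0,1,2,3,4} → {0,1,2,3,4} (was {0,4}); enqueue [3]
  #8 pop 2: in={0,1,2,3,4} → {0,2,3} (no change)
  #9 pop 4: in={0,1,2,3,4} → {0,2,4} (no change)
  #10 pop 3: in={0,1,2,3,4} → {0,1,2,3,4} (no change)

Fixpoint:
  val[0] = {1,2,3,4}
  val[1] = {0,1,2,3,4}
  val[2] = {0,2,3}
  val[3] = {0,1,2,3,4}
  val[4] = {0,2,4}
  val[5] = {2,3,4}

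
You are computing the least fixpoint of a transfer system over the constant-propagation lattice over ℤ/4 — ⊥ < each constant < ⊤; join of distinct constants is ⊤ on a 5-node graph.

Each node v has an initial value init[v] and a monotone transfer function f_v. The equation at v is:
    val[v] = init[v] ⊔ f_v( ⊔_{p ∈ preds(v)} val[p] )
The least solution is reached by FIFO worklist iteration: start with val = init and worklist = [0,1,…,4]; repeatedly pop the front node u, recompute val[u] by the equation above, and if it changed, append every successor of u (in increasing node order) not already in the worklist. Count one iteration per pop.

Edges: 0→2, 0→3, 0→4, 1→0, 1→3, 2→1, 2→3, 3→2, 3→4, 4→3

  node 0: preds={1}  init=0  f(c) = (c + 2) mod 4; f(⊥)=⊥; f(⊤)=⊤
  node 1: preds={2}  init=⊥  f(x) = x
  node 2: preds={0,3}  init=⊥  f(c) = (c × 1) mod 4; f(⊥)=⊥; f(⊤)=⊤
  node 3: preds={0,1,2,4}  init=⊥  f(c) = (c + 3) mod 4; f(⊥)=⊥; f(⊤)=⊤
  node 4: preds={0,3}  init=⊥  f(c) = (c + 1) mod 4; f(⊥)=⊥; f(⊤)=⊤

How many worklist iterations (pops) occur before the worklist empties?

Worklist (14 pops):
  #1 pop 0: in=⊥ → 0 (no change)
  #2 pop 1: in=⊥ → ⊥ (no change)
  #3 pop 2: in=0 → 0 (was ⊥); enqueue [1]
  #4 pop 3: in=0 → 3 (was ⊥); enqueue [2]
  #5 pop 4: in=⊤ → ⊤ (was ⊥); enqueue [3]
  #6 pop 1: in=0 → 0 (was ⊥); enqueue [0]
  #7 pop 2: in=⊤ → ⊤ (was 0); enqueue [1]
  #8 pop 3: in=⊤ → ⊤ (was 3); enqueue [2,4]
  #9 pop 0: in=0 → ⊤ (was 0); enqueue [3]
  #10 pop 1: in=⊤ → ⊤ (was 0); enqueue [0]
  #11 pop 2: in=⊤ → ⊤ (no change)
  #12 pop 4: in=⊤ → ⊤ (no change)
  #13 pop 3: in=⊤ → ⊤ (no change)
  #14 pop 0: in=⊤ → ⊤ (no change)

Fixpoint:
  val[0] = ⊤
  val[1] = ⊤
  val[2] = ⊤
  val[3] = ⊤
  val[4] = ⊤

14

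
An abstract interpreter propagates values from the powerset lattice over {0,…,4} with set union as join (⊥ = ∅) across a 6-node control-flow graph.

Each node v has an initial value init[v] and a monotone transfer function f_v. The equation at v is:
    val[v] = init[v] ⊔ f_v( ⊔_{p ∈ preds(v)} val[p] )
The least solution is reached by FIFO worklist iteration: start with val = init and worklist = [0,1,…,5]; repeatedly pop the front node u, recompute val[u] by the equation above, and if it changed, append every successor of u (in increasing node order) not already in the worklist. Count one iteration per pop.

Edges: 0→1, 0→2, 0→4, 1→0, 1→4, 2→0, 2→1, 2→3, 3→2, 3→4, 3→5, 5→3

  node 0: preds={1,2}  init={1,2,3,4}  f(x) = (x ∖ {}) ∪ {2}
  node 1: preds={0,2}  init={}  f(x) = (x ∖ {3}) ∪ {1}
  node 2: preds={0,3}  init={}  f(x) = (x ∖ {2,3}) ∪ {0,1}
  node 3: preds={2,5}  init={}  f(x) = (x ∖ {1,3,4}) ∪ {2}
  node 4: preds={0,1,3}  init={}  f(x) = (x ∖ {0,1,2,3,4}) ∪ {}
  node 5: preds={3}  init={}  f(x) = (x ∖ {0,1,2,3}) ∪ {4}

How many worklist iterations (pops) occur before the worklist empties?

12

Iteration log — 12 steps:
  step 1. node 0  ⊔preds={}  new={1,2,3,4}  stable
  step 2. node 1  ⊔preds={1,2,3,4}  new={1,2,4}  old={}  +wl: 0
  step 3. node 2  ⊔preds={1,2,3,4}  new={0,1,4}  old={}  +wl: 1
  step 4. node 3  ⊔preds={0,1,4}  new={0,2}  old={}  +wl: 2
  step 5. node 4  ⊔preds={0,1,2,3,4}  new={}  stable
  step 6. node 5  ⊔preds={0,2}  new={4}  old={}  +wl: 3
  step 7. node 0  ⊔preds={0,1,2,4}  new={0,1,2,3,4}  old={1,2,3,4}  +wl: 4
  step 8. node 1  ⊔preds={0,1,2,3,4}  new={0,1,2,4}  old={1,2,4}  +wl: 0
  step 9. node 2  ⊔preds={0,1,2,3,4}  new={0,1,4}  stable
  step 10. node 3  ⊔preds={0,1,4}  new={0,2}  stable
  step 11. node 4  ⊔preds={0,1,2,3,4}  new={}  stable
  step 12. node 0  ⊔preds={0,1,2,4}  new={0,1,2,3,4}  stable

Least fixpoint reached:
  node 0: {0,1,2,3,4}
  node 1: {0,1,2,4}
  node 2: {0,1,4}
  node 3: {0,2}
  node 4: {}
  node 5: {4}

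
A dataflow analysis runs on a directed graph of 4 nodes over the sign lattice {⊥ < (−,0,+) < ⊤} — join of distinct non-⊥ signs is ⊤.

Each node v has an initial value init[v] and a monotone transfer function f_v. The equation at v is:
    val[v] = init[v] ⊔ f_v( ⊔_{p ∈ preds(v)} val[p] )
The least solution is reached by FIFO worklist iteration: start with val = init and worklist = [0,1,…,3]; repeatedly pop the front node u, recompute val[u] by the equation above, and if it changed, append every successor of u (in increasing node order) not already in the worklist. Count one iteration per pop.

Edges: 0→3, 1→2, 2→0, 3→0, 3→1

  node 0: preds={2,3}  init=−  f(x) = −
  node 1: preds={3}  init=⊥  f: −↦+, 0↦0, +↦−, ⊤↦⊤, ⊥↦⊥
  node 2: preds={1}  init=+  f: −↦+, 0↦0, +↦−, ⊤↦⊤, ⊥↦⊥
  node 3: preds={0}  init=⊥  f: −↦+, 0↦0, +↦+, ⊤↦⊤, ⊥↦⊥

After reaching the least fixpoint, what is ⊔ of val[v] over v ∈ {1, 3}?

⊤

Iteration log — 7 steps:
  step 1. node 0  ⊔preds=+  new=−  stable
  step 2. node 1  ⊔preds=⊥  new=⊥  stable
  step 3. node 2  ⊔preds=⊥  new=+  stable
  step 4. node 3  ⊔preds=−  new=+  old=⊥  +wl: 0,1
  step 5. node 0  ⊔preds=+  new=−  stable
  step 6. node 1  ⊔preds=+  new=−  old=⊥  +wl: 2
  step 7. node 2  ⊔preds=−  new=+  stable

Least fixpoint reached:
  node 0: −
  node 1: −
  node 2: +
  node 3: +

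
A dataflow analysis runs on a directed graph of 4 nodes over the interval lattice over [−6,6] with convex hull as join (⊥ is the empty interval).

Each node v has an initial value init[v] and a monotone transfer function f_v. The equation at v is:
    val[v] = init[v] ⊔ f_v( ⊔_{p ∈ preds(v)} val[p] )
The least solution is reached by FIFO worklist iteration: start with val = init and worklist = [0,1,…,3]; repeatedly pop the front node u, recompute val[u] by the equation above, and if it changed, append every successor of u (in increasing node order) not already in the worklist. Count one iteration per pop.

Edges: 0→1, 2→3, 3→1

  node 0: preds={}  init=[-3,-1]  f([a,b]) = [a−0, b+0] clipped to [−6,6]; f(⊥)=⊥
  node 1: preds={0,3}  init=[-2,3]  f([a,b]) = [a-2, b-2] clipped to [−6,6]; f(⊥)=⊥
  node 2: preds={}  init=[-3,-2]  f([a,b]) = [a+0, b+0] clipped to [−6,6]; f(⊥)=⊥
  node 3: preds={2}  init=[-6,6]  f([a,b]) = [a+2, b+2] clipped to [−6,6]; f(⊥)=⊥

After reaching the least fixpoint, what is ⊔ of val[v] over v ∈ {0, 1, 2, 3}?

Worklist (4 pops):
  #1 pop 0: in=⊥ → [-3,-1] (no change)
  #2 pop 1: in=[-6,6] → [-6,4] (was [-2,3]); enqueue []
  #3 pop 2: in=⊥ → [-3,-2] (no change)
  #4 pop 3: in=[-3,-2] → [-6,6] (no change)

Fixpoint:
  val[0] = [-3,-1]
  val[1] = [-6,4]
  val[2] = [-3,-2]
  val[3] = [-6,6]

[-6,6]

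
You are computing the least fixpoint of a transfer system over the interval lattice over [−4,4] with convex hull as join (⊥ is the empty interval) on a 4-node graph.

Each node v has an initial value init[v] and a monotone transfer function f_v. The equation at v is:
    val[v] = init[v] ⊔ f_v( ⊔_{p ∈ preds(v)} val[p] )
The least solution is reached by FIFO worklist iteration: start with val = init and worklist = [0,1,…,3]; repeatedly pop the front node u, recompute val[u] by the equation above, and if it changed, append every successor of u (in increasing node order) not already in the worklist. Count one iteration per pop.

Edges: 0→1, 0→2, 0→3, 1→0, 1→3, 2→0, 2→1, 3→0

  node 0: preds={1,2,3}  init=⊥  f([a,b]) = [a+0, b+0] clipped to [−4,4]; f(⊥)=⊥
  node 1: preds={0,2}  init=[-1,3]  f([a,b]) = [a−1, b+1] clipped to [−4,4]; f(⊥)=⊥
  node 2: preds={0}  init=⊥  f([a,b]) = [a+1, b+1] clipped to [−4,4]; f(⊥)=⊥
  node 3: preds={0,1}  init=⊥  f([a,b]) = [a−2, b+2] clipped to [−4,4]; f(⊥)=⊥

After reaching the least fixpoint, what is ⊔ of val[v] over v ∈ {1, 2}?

[-4,4]

Trace (10 dequeues):
  [1] u=0 | in [-1,3] | out [-1,3] | prev ⊥ | push {}
  [2] u=1 | in [-1,3] | out [-2,4] | prev [-1,3] | push {0}
  [3] u=2 | in [-1,3] | out [0,4] | prev ⊥ | push {1}
  [4] u=3 | in [-2,4] | out [-4,4] | prev ⊥ | push {}
  [5] u=0 | in [-4,4] | out [-4,4] | prev [-1,3] | push {2,3}
  [6] u=1 | in [-4,4] | out [-4,4] | prev [-2,4] | push {0}
  [7] u=2 | in [-4,4] | out [-3,4] | prev [0,4] | push {1}
  [8] u=3 | in [-4,4] | out [-4,4] | ==
  [9] u=0 | in [-4,4] | out [-4,4] | ==
  [10] u=1 | in [-4,4] | out [-4,4] | ==

Converged values:
  [0] [-4,4]
  [1] [-4,4]
  [2] [-3,4]
  [3] [-4,4]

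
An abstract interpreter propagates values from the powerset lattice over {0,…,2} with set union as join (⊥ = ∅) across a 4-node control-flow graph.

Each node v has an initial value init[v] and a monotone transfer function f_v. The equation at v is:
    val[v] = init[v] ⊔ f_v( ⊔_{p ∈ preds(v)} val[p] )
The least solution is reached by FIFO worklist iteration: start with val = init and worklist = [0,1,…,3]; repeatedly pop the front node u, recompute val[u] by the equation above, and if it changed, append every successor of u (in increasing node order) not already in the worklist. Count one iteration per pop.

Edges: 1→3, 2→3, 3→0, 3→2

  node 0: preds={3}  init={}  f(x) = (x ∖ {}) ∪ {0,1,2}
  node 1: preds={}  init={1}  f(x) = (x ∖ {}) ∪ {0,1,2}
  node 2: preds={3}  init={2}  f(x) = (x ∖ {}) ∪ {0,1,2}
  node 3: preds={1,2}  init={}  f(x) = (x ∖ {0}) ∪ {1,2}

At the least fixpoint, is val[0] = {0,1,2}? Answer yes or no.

Iteration log — 6 steps:
  step 1. node 0  ⊔preds={}  new={0,1,2}  old={}  +wl: 
  step 2. node 1  ⊔preds={}  new={0,1,2}  old={1}  +wl: 
  step 3. node 2  ⊔preds={}  new={0,1,2}  old={2}  +wl: 
  step 4. node 3  ⊔preds={0,1,2}  new={1,2}  old={}  +wl: 0,2
  step 5. node 0  ⊔preds={1,2}  new={0,1,2}  stable
  step 6. node 2  ⊔preds={1,2}  new={0,1,2}  stable

Least fixpoint reached:
  node 0: {0,1,2}
  node 1: {0,1,2}
  node 2: {0,1,2}
  node 3: {1,2}

yes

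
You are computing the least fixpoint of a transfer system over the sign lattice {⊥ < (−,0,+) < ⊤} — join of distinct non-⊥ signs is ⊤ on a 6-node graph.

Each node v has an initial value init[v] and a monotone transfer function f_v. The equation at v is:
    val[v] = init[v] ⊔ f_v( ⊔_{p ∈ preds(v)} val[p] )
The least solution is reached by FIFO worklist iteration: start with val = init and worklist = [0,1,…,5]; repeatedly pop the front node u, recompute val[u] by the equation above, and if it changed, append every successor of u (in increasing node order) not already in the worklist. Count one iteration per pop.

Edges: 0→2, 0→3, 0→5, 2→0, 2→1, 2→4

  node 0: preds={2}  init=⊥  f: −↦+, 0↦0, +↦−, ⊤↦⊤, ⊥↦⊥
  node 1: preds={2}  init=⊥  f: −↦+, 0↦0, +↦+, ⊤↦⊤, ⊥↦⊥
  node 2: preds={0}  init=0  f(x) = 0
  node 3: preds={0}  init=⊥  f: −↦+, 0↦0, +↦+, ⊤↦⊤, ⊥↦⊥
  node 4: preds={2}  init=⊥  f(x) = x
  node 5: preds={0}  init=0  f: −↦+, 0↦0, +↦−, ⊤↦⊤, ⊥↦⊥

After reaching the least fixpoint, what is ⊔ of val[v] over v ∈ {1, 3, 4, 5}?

Iteration log — 6 steps:
  step 1. node 0  ⊔preds=0  new=0  old=⊥  +wl: 
  step 2. node 1  ⊔preds=0  new=0  old=⊥  +wl: 
  step 3. node 2  ⊔preds=0  new=0  stable
  step 4. node 3  ⊔preds=0  new=0  old=⊥  +wl: 
  step 5. node 4  ⊔preds=0  new=0  old=⊥  +wl: 
  step 6. node 5  ⊔preds=0  new=0  stable

Least fixpoint reached:
  node 0: 0
  node 1: 0
  node 2: 0
  node 3: 0
  node 4: 0
  node 5: 0

0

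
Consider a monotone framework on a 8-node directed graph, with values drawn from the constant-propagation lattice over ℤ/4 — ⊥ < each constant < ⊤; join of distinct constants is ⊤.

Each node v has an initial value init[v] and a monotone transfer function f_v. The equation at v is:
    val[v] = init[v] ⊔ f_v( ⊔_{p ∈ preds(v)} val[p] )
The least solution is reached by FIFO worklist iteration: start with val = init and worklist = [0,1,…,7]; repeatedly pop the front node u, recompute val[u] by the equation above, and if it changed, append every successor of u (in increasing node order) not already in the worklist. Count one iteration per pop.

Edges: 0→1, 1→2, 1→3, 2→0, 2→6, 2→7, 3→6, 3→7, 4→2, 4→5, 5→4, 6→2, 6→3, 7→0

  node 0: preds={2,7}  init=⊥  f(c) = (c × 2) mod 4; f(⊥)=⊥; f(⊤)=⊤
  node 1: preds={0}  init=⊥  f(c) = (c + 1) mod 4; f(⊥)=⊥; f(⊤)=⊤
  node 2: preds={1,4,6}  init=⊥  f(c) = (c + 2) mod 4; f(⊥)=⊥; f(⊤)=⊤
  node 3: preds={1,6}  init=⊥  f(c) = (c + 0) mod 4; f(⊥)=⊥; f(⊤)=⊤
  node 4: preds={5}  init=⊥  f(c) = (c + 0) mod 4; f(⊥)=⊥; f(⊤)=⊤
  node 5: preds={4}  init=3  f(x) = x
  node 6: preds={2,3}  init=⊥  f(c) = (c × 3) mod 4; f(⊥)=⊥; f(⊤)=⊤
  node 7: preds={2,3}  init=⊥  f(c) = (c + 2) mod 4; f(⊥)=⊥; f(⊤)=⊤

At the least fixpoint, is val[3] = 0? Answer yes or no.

Iteration log — 24 steps:
  step 1. node 0  ⊔preds=⊥  new=⊥  stable
  step 2. node 1  ⊔preds=⊥  new=⊥  stable
  step 3. node 2  ⊔preds=⊥  new=⊥  stable
  step 4. node 3  ⊔preds=⊥  new=⊥  stable
  step 5. node 4  ⊔preds=3  new=3  old=⊥  +wl: 2
  step 6. node 5  ⊔preds=3  new=3  stable
  step 7. node 6  ⊔preds=⊥  new=⊥  stable
  step 8. node 7  ⊔preds=⊥  new=⊥  stable
  step 9. node 2  ⊔preds=3  new=1  old=⊥  +wl: 0,6,7
  step 10. node 0  ⊔preds=1  new=2  old=⊥  +wl: 1
  step 11. node 6  ⊔preds=1  new=3  old=⊥  +wl: 2,3
  step 12. node 7  ⊔preds=1  new=3  old=⊥  +wl: 0
  step 13. node 1  ⊔preds=2  new=3  old=⊥  +wl: 
  step 14. node 2  ⊔preds=3  new=1  stable
  step 15. node 3  ⊔preds=3  new=3  old=⊥  +wl: 6,7
  step 16. node 0  ⊔preds=⊤  new=⊤  old=2  +wl: 1
  step 17. node 6  ⊔preds=⊤  new=⊤  old=3  +wl: 2,3
  step 18. node 7  ⊔preds=⊤  new=⊤  old=3  +wl: 0
  step 19. node 1  ⊔preds=⊤  new=⊤  old=3  +wl: 
  step 20. node 2  ⊔preds=⊤  new=⊤  old=1  +wl: 6,7
  step 21. node 3  ⊔preds=⊤  new=⊤  old=3  +wl: 
  step 22. node 0  ⊔preds=⊤  new=⊤  stable
  step 23. node 6  ⊔preds=⊤  new=⊤  stable
  step 24. node 7  ⊔preds=⊤  new=⊤  stable

Least fixpoint reached:
  node 0: ⊤
  node 1: ⊤
  node 2: ⊤
  node 3: ⊤
  node 4: 3
  node 5: 3
  node 6: ⊤
  node 7: ⊤

no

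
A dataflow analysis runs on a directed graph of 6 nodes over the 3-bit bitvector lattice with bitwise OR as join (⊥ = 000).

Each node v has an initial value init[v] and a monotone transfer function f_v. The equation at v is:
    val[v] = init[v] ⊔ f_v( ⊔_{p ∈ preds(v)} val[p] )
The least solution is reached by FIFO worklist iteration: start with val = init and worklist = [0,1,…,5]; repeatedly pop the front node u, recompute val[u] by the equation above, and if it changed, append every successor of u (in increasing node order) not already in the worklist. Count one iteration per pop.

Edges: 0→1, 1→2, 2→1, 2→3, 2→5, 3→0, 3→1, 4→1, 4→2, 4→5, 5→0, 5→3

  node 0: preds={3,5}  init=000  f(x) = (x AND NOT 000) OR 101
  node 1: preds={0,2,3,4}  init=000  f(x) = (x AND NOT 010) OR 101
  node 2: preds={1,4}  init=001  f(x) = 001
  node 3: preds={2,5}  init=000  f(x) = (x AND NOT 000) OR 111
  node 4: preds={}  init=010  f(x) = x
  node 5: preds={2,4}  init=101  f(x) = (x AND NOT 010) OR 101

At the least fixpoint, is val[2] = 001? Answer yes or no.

Worklist (8 pops):
  #1 pop 0: in=101 → 101 (was 000); enqueue []
  #2 pop 1: in=111 → 101 (was 000); enqueue []
  #3 pop 2: in=111 → 001 (no change)
  #4 pop 3: in=101 → 111 (was 000); enqueue [0,1]
  #5 pop 4: in=000 → 010 (no change)
  #6 pop 5: in=011 → 101 (no change)
  #7 pop 0: in=111 → 111 (was 101); enqueue []
  #8 pop 1: in=111 → 101 (no change)

Fixpoint:
  val[0] = 111
  val[1] = 101
  val[2] = 001
  val[3] = 111
  val[4] = 010
  val[5] = 101

yes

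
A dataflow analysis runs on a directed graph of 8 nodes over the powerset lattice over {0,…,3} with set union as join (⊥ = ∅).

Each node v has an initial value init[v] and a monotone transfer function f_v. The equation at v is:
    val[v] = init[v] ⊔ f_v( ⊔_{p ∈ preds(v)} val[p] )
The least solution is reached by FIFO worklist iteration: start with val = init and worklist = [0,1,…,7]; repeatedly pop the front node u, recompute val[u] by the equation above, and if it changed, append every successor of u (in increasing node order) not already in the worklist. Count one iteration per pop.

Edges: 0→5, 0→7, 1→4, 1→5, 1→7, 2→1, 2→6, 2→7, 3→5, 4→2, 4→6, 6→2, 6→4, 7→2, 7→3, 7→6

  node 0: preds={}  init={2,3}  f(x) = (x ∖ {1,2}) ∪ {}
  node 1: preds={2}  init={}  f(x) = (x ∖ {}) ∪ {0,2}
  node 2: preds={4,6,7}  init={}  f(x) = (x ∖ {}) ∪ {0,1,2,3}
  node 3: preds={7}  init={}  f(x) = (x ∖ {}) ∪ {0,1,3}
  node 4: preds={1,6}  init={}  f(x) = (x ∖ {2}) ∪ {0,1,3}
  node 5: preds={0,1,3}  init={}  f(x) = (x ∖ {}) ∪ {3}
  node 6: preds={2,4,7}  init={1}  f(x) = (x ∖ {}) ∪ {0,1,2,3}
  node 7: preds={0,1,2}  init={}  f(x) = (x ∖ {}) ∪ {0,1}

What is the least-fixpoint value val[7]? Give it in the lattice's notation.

Worklist (15 pops):
  #1 pop 0: in={} → {2,3} (no change)
  #2 pop 1: in={} → {0,2} (was {}); enqueue []
  #3 pop 2: in={1} → {0,1,2,3} (was {}); enqueue [1]
  #4 pop 3: in={} → {0,1,3} (was {}); enqueue []
  #5 pop 4: in={0,1,2} → {0,1,3} (was {}); enqueue [2]
  #6 pop 5: in={0,1,2,3} → {0,1,2,3} (was {}); enqueue []
  #7 pop 6: in={0,1,2,3} → {0,1,2,3} (was {1}); enqueue [4]
  #8 pop 7: in={0,1,2,3} → {0,1,2,3} (was {}); enqueue [3,6]
  #9 pop 1: in={0,1,2,3} → {0,1,2,3} (was {0,2}); enqueue [5,7]
  #10 pop 2: in={0,1,2,3} → {0,1,2,3} (no change)
  #11 pop 4: in={0,1,2,3} → {0,1,3} (no change)
  #12 pop 3: in={0,1,2,3} → {0,1,2,3} (was {0,1,3}); enqueue []
  #13 pop 6: in={0,1,2,3} → {0,1,2,3} (no change)
  #14 pop 5: in={0,1,2,3} → {0,1,2,3} (no change)
  #15 pop 7: in={0,1,2,3} → {0,1,2,3} (no change)

Fixpoint:
  val[0] = {2,3}
  val[1] = {0,1,2,3}
  val[2] = {0,1,2,3}
  val[3] = {0,1,2,3}
  val[4] = {0,1,3}
  val[5] = {0,1,2,3}
  val[6] = {0,1,2,3}
  val[7] = {0,1,2,3}

{0,1,2,3}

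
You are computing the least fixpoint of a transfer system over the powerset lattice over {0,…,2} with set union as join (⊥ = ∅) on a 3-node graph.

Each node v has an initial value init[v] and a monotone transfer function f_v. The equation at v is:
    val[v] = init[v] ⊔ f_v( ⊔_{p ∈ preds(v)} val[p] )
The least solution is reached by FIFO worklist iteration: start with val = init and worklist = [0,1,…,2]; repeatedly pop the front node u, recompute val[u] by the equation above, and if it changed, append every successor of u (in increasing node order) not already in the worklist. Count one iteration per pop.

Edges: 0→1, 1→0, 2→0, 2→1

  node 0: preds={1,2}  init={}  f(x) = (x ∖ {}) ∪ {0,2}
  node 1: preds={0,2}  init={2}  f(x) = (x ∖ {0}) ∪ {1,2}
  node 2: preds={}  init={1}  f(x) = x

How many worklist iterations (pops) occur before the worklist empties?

4

Worklist (4 pops):
  #1 pop 0: in={1,2} → {0,1,2} (was {}); enqueue []
  #2 pop 1: in={0,1,2} → {1,2} (was {2}); enqueue [0]
  #3 pop 2: in={} → {1} (no change)
  #4 pop 0: in={1,2} → {0,1,2} (no change)

Fixpoint:
  val[0] = {0,1,2}
  val[1] = {1,2}
  val[2] = {1}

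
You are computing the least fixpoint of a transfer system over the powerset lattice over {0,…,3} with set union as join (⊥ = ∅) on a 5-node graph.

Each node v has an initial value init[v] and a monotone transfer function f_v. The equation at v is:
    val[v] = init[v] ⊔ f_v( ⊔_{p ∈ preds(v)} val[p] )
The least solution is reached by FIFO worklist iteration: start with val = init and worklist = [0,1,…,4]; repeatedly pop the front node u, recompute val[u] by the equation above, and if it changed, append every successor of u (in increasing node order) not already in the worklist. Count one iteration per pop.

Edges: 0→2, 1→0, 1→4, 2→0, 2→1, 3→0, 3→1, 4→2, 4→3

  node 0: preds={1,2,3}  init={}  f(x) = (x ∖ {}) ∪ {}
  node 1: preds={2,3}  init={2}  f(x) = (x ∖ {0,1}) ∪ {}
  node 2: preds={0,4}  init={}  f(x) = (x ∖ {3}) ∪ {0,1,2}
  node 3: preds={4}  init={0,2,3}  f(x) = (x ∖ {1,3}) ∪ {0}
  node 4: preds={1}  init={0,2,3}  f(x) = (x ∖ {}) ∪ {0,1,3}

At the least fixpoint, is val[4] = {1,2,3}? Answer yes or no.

Worklist (9 pops):
  #1 pop 0: in={0,2,3} → {0,2,3} (was {}); enqueue []
  #2 pop 1: in={0,2,3} → {2,3} (was {2}); enqueue [0]
  #3 pop 2: in={0,2,3} → {0,1,2} (was {}); enqueue [1]
  #4 pop 3: in={0,2,3} → {0,2,3} (no change)
  #5 pop 4: in={2,3} → {0,1,2,3} (was {0,2,3}); enqueue [2,3]
  #6 pop 0: in={0,1,2,3} → {0,1,2,3} (was {0,2,3}); enqueue []
  #7 pop 1: in={0,1,2,3} → {2,3} (no change)
  #8 pop 2: in={0,1,2,3} → {0,1,2} (no change)
  #9 pop 3: in={0,1,2,3} → {0,2,3} (no change)

Fixpoint:
  val[0] = {0,1,2,3}
  val[1] = {2,3}
  val[2] = {0,1,2}
  val[3] = {0,2,3}
  val[4] = {0,1,2,3}

no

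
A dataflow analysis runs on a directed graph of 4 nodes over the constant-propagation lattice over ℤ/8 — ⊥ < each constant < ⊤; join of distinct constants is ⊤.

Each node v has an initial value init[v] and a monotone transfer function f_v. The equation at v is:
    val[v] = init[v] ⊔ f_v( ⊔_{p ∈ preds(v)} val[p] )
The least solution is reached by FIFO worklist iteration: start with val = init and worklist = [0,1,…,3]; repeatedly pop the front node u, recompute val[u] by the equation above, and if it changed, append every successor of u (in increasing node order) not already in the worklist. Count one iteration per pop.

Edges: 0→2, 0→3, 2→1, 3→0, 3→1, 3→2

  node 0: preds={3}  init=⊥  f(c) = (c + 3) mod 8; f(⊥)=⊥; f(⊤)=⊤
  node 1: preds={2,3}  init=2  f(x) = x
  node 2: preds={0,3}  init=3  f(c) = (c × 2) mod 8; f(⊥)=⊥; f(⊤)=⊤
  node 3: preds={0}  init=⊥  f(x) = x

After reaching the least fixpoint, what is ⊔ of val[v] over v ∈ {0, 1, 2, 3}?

Iteration log — 4 steps:
  step 1. node 0  ⊔preds=⊥  new=⊥  stable
  step 2. node 1  ⊔preds=3  new=⊤  old=2  +wl: 
  step 3. node 2  ⊔preds=⊥  new=3  stable
  step 4. node 3  ⊔preds=⊥  new=⊥  stable

Least fixpoint reached:
  node 0: ⊥
  node 1: ⊤
  node 2: 3
  node 3: ⊥

⊤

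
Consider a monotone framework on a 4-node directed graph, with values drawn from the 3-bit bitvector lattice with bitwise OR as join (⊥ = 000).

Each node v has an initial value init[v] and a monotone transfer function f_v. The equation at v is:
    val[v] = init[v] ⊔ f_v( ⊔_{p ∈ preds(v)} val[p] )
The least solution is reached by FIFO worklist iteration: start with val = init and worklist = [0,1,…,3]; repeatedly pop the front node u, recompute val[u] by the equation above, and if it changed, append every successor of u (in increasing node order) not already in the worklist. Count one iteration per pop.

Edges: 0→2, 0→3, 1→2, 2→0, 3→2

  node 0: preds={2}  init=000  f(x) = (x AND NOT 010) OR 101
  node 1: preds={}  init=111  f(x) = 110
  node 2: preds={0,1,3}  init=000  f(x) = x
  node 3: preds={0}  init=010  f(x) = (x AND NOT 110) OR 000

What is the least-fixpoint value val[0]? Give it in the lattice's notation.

Worklist (6 pops):
  #1 pop 0: in=000 → 101 (was 000); enqueue []
  #2 pop 1: in=000 → 111 (no change)
  #3 pop 2: in=111 → 111 (was 000); enqueue [0]
  #4 pop 3: in=101 → 011 (was 010); enqueue [2]
  #5 pop 0: in=111 → 101 (no change)
  #6 pop 2: in=111 → 111 (no change)

Fixpoint:
  val[0] = 101
  val[1] = 111
  val[2] = 111
  val[3] = 011

101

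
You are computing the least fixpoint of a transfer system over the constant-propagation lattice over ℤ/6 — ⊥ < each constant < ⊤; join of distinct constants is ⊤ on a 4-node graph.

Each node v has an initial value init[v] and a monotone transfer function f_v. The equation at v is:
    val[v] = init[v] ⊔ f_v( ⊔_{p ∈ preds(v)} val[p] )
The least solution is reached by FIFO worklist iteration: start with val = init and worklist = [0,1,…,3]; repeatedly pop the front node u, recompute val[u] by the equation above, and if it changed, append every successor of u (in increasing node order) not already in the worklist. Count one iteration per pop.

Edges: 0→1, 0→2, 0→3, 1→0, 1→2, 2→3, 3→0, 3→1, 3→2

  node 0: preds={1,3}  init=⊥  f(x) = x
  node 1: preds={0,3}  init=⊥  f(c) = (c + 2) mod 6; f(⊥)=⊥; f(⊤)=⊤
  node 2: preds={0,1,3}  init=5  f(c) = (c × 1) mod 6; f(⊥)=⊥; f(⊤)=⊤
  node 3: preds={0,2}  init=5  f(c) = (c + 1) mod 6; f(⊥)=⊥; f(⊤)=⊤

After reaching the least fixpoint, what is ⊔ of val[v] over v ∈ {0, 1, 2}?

Iteration log — 9 steps:
  step 1. node 0  ⊔preds=5  new=5  old=⊥  +wl: 
  step 2. node 1  ⊔preds=5  new=1  old=⊥  +wl: 0
  step 3. node 2  ⊔preds=⊤  new=⊤  old=5  +wl: 
  step 4. node 3  ⊔preds=⊤  new=⊤  old=5  +wl: 1,2
  step 5. node 0  ⊔preds=⊤  new=⊤  old=5  +wl: 3
  step 6. node 1  ⊔preds=⊤  new=⊤  old=1  +wl: 0
  step 7. node 2  ⊔preds=⊤  new=⊤  stable
  step 8. node 3  ⊔preds=⊤  new=⊤  stable
  step 9. node 0  ⊔preds=⊤  new=⊤  stable

Least fixpoint reached:
  node 0: ⊤
  node 1: ⊤
  node 2: ⊤
  node 3: ⊤

⊤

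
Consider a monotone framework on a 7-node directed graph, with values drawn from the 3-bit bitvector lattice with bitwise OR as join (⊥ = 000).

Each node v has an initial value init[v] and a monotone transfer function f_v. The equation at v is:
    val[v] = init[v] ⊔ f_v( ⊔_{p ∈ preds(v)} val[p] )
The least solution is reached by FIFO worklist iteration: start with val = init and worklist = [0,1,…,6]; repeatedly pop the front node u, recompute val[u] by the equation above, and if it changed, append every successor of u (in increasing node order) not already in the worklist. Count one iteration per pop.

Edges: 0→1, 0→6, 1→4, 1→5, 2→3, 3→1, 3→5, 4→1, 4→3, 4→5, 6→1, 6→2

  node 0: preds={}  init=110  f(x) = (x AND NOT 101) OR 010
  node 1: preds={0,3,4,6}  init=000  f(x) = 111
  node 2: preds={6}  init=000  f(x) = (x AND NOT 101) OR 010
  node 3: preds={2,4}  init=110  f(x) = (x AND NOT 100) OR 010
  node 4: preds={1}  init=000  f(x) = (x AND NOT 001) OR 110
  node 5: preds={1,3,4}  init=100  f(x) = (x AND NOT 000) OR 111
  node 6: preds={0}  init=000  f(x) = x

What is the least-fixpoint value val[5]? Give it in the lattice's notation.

111

Worklist (10 pops):
  #1 pop 0: in=000 → 110 (no change)
  #2 pop 1: in=110 → 111 (was 000); enqueue []
  #3 pop 2: in=000 → 010 (was 000); enqueue []
  #4 pop 3: in=010 → 110 (no change)
  #5 pop 4: in=111 → 110 (was 000); enqueue [1,3]
  #6 pop 5: in=111 → 111 (was 100); enqueue []
  #7 pop 6: in=110 → 110 (was 000); enqueue [2]
  #8 pop 1: in=110 → 111 (no change)
  #9 pop 3: in=110 → 110 (no change)
  #10 pop 2: in=110 → 010 (no change)

Fixpoint:
  val[0] = 110
  val[1] = 111
  val[2] = 010
  val[3] = 110
  val[4] = 110
  val[5] = 111
  val[6] = 110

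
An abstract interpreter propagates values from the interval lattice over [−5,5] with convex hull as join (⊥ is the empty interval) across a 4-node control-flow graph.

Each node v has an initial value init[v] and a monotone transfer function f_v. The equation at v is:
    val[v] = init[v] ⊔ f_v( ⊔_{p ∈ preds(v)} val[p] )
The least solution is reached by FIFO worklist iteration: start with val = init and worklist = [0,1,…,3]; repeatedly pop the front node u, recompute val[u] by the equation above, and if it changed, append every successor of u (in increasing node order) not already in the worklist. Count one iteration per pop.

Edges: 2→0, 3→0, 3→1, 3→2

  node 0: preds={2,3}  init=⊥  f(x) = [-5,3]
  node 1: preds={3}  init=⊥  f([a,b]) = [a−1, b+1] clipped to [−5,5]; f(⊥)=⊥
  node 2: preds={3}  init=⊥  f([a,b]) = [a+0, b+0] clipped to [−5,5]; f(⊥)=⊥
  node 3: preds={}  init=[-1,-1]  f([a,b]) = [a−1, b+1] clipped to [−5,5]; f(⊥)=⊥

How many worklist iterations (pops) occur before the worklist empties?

Worklist (5 pops):
  #1 pop 0: in=[-1,-1] → [-5,3] (was ⊥); enqueue []
  #2 pop 1: in=[-1,-1] → [-2,0] (was ⊥); enqueue []
  #3 pop 2: in=[-1,-1] → [-1,-1] (was ⊥); enqueue [0]
  #4 pop 3: in=⊥ → [-1,-1] (no change)
  #5 pop 0: in=[-1,-1] → [-5,3] (no change)

Fixpoint:
  val[0] = [-5,3]
  val[1] = [-2,0]
  val[2] = [-1,-1]
  val[3] = [-1,-1]

5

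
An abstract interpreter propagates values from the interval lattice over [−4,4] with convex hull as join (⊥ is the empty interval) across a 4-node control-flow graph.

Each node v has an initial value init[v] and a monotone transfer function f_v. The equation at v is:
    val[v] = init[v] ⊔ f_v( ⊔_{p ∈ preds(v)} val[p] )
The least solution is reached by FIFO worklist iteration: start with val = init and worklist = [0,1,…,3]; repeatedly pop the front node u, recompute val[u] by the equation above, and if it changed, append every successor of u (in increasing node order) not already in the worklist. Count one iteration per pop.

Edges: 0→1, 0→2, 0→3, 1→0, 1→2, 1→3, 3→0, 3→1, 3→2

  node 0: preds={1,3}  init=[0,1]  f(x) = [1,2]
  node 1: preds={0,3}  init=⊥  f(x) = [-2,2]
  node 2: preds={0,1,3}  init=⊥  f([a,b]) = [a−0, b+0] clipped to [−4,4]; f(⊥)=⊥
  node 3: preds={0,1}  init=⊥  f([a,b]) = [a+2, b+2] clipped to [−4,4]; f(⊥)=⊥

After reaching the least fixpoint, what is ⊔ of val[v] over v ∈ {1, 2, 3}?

[-2,4]

Iteration log — 7 steps:
  step 1. node 0  ⊔preds=⊥  new=[0,2]  old=[0,1]  +wl: 
  step 2. node 1  ⊔preds=[0,2]  new=[-2,2]  old=⊥  +wl: 0
  step 3. node 2  ⊔preds=[-2,2]  new=[-2,2]  old=⊥  +wl: 
  step 4. node 3  ⊔preds=[-2,2]  new=[0,4]  old=⊥  +wl: 1,2
  step 5. node 0  ⊔preds=[-2,4]  new=[0,2]  stable
  step 6. node 1  ⊔preds=[0,4]  new=[-2,2]  stable
  step 7. node 2  ⊔preds=[-2,4]  new=[-2,4]  old=[-2,2]  +wl: 

Least fixpoint reached:
  node 0: [0,2]
  node 1: [-2,2]
  node 2: [-2,4]
  node 3: [0,4]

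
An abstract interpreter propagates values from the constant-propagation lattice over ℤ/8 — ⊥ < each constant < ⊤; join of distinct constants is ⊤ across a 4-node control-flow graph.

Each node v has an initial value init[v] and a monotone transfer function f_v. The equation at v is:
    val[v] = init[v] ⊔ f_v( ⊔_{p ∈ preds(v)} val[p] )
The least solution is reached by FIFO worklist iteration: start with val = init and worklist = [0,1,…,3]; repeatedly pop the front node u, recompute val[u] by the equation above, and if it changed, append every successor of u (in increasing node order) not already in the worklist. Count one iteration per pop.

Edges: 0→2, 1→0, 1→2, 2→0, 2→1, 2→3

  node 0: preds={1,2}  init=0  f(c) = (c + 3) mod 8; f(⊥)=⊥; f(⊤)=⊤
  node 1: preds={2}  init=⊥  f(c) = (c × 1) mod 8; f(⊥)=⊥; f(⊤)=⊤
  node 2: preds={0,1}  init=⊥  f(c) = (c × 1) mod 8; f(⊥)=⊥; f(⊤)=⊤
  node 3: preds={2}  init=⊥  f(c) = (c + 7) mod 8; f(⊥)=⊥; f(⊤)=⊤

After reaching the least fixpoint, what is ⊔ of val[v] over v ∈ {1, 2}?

Iteration log — 12 steps:
  step 1. node 0  ⊔preds=⊥  new=0  stable
  step 2. node 1  ⊔preds=⊥  new=⊥  stable
  step 3. node 2  ⊔preds=0  new=0  old=⊥  +wl: 0,1
  step 4. node 3  ⊔preds=0  new=7  old=⊥  +wl: 
  step 5. node 0  ⊔preds=0  new=⊤  old=0  +wl: 2
  step 6. node 1  ⊔preds=0  new=0  old=⊥  +wl: 0
  step 7. node 2  ⊔preds=⊤  new=⊤  old=0  +wl: 1,3
  step 8. node 0  ⊔preds=⊤  new=⊤  stable
  step 9. node 1  ⊔preds=⊤  new=⊤  old=0  +wl: 0,2
  step 10. node 3  ⊔preds=⊤  new=⊤  old=7  +wl: 
  step 11. node 0  ⊔preds=⊤  new=⊤  stable
  step 12. node 2  ⊔preds=⊤  new=⊤  stable

Least fixpoint reached:
  node 0: ⊤
  node 1: ⊤
  node 2: ⊤
  node 3: ⊤

⊤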